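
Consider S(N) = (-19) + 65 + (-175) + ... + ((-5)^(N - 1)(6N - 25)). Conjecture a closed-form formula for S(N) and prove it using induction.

We claim S(N) = (-5)^N(-N + 4) - 4 for all N ≥ 1.
Base step (N = 1): S(1) = -19, and the closed form gives -19. They agree.
Inductive step: assume the claim holds for N = i, so S(i) = (-5)^i(-i + 4) - 4.
Then S(i+1) = S(i) + ((-5)^i(6i - 19)) = ((-5)^i(-i + 4) - 4) + ((-5)^i(6i - 19)).
Simplifying, S(i+1) = 5(-5)^i·i - 15(-5)^i - 4 = (-5)^(i+1)(-(i+1) + 4) - 4,
which is the closed form with N = i+1.
This completes the induction.

S(N) = (-5)^N(-N + 4) - 4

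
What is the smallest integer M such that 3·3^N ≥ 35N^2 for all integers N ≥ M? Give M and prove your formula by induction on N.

At N = 5: 729 < 875, so the inequality fails and M ≥ 6. We prove 3·3^N ≥ 35N^2 for all N ≥ 6.
Base case (N = 6): 3·3^N = 2187 and 35N^2 = 1260, so 2187 ≥ 1260.
Inductive step: suppose the statement holds for some k ≥ 6, so 3·3^k ≥ 35k^2.
Then 3·3^(k + 1) = 3·(3·3^k) ≥ 3·(35k^2).
Also, for k ≥ 6 we have 3·(35k^2) ≥ 35(k+1)^2, since 3 ≥ (1 + 1/k)^2 for all k ≥ 6.
Combining, 3·3^(k + 1) ≥ 35(k+1)^2.
By induction, the statement is established for all N ≥ 6.
Hence the smallest such M is 6.

M = 6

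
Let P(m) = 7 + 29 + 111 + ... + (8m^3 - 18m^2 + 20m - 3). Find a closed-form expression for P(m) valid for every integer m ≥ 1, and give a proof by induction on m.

P(m) = m(2m^3 - 2m^2 + 3m + 4)

We claim P(m) = m(2m^3 - 2m^2 + 3m + 4) for all m ≥ 1.
When m = 1: P(1) = 7, and the closed form gives 7. They agree.
Inductive step: suppose the statement holds for some r ≥ 1, so P(r) = r(2r^3 - 2r^2 + 3r + 4).
Then P(r+1) = P(r) + (8r^3 + 6r^2 + 8r + 7) = (r(2r^3 - 2r^2 + 3r + 4)) + (8r^3 + 6r^2 + 8r + 7).
Simplifying, P(r+1) = (r + 1)(2r^3 + 4r^2 + 5r + 7) = (r+1)(2(r+1)^3 - 2(r+1)^2 + 3(r+1) + 4),
which is the closed form with m = r+1.
Hence, by induction on m, the claim holds for every m ≥ 1.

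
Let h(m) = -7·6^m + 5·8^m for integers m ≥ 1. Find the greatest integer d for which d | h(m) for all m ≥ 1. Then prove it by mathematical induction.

d = 2

Computing the first values: h(1) = -2 and h(2) = 68; gcd(-2, 68) = 2, so d ≤ 2.
We prove 2 | -7·6^m + 5·8^m for all m ≥ 1 by induction on m.
For the base case m = 1: h(1) = -2 = 2·(-1), so 2 | h(1).
Inductive step: suppose the statement holds for some r ≥ 1, i.e. 2 | h(r). Then
h(r+1) − 8·h(r) = (-7·6^(r+1) + 5·8^(r+1)) − 8·(-7·6^r + 5·8^r) = (-7)·6^r·(6 − 8) = (14)·6^r. Since 2 | h(r) by the inductive hypothesis, 2 | 8·h(r); and 2 | 14 since 14 = 2·7. Therefore 2 | h(r+1).
By induction, the statement is established for all m ≥ 1.
Therefore the largest such d is 2.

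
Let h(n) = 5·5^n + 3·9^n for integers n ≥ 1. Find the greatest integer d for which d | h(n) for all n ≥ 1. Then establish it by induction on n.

Computing the first values: h(1) = 52 and h(2) = 368; gcd(52, 368) = 4, so d ≤ 4.
We prove 4 | 5·5^n + 3·9^n for all n ≥ 1 by induction on n.
When n = 1: h(1) = 52 = 4·(13), so 4 | h(1).
For the inductive step, assume it holds for an arbitrary p ≥ 1, i.e. 4 | h(p). Then
h(p+1) − 9·h(p) = (5·5^(p+1) + 3·9^(p+1)) − 9·(5·5^p + 3·9^p) = (5)·5^p·(5 − 9) = (-20)·5^p. Since 4 | h(p) by the inductive hypothesis, 4 | 9·h(p); and 4 | -20 since -20 = 4·-5. Therefore 4 | h(p+1).
Hence, by induction on n, the claim holds for every n ≥ 1.
Therefore the largest such d is 4.

d = 4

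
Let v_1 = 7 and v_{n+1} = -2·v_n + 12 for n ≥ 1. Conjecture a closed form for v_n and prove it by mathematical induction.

Computing the first terms: v_1 = 7, v_2 = -2, v_3 = 16. This suggests v_n = 3(-2)^(n - 1) + 4.
For the base case n = 1: the formula gives 7 = 7 = v_1.
Inductive step: assume the claim holds for n = k, so v_k = 3(-2)^(k - 1) + 4.
Then v_{k+1} = -2·v_k + 12 = -2·(3(-2)^(k - 1) + 4) + 12 = 3(-2)^k + 4 = 3(-2)^((k+1) - 1) + 4,
which is the claimed formula at n = k+1.
By induction, the statement is established for all n ≥ 1.

v_n = 3(-2)^(n - 1) + 4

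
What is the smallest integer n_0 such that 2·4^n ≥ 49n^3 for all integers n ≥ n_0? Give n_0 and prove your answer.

n_0 = 7

At n = 6: 8192 < 10584, so the inequality fails and n_0 ≥ 7. We prove 2·4^n ≥ 49n^3 for all n ≥ 7.
Base case (n = 7): 2·4^n = 32768 and 49n^3 = 16807, so 32768 ≥ 16807.
Suppose the result is true for n = p, so 2·4^p ≥ 49p^3.
Then 2·4^(p + 1) = 4·(2·4^p) ≥ 4·(49p^3).
Also, for p ≥ 7 we have 4·(49p^3) ≥ 49(p+1)^3, since 4 ≥ (1 + 1/p)^3 for all p ≥ 7.
Combining, 2·4^(p + 1) ≥ 49(p+1)^3.
By induction, the statement is established for all n ≥ 7.
Hence the smallest such n_0 is 7.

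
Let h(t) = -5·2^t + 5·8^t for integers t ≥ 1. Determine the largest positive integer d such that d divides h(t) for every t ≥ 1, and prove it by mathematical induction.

d = 30

Computing the first values: h(1) = 30 and h(2) = 300; gcd(30, 300) = 30, so d ≤ 30.
We prove 30 | -5·2^t + 5·8^t for all t ≥ 1 by induction on t.
When t = 1: h(1) = 30 = 30·(1), so 30 | h(1).
Inductive step: assume the claim holds for t = p, i.e. 30 | h(p). Then
h(p+1) − 8·h(p) = (-5·2^(p+1) + 5·8^(p+1)) − 8·(-5·2^p + 5·8^p) = (-5)·2^p·(2 − 8) = (30)·2^p. Since 30 | h(p) by the inductive hypothesis, 30 | 8·h(p); and 30 | 30 since 30 = 30·1. Therefore 30 | h(p+1).
By the principle of mathematical induction, the result holds for all t ≥ 1.
Therefore the largest such d is 30.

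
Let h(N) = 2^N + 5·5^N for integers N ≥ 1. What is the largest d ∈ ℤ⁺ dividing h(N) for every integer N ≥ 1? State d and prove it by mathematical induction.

d = 3

Computing the first values: h(1) = 27 and h(2) = 129; gcd(27, 129) = 3, so d ≤ 3.
We prove 3 | 2^N + 5·5^N for all N ≥ 1 by induction on N.
When N = 1: h(1) = 27 = 3·(9), so 3 | h(1).
Inductive step: suppose the statement holds for some m ≥ 1, i.e. 3 | h(m). Then
h(m+1) − 5·h(m) = (2^(m+1) + 5·5^(m+1)) − 5·(2^m + 5·5^m) = (1)·2^m·(2 − 5) = (-3)·2^m. Since 3 | h(m) by the inductive hypothesis, 3 | 5·h(m); and 3 | -3 since -3 = 3·-1. Therefore 3 | h(m+1).
This completes the induction.
Therefore the largest such d is 3.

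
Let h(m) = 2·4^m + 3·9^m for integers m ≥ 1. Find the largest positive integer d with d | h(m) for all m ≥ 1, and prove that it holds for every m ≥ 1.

Computing the first values: h(1) = 35 and h(2) = 275; gcd(35, 275) = 5, so d ≤ 5.
We prove 5 | 2·4^m + 3·9^m for all m ≥ 1 by induction on m.
Base step (m = 1): h(1) = 35 = 5·(7), so 5 | h(1).
Suppose the result is true for m = k, i.e. 5 | h(k). Then
h(k+1) − 9·h(k) = (2·4^(k+1) + 3·9^(k+1)) − 9·(2·4^k + 3·9^k) = (2)·4^k·(4 − 9) = (-10)·4^k. Since 5 | h(k) by the inductive hypothesis, 5 | 9·h(k); and 5 | -10 since -10 = 5·-2. Therefore 5 | h(k+1).
This completes the induction.
Therefore the largest such d is 5.

d = 5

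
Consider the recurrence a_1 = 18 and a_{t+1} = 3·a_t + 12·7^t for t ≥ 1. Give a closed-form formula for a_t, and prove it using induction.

Computing the first terms: a_1 = 18, a_2 = 138, a_3 = 1002. This suggests a_t = -3^t + 3·7^t.
When t = 1: the formula gives 18 = 18 = a_1.
Suppose the result is true for t = m, so a_m = -3^m + 3·7^m.
Then a_{m+1} = 3·a_m + 12·7^m = 3·(-3^m + 3·7^m) + 12·7^m = -3^(m + 1) + 3·7^(m + 1),
which is the claimed formula at t = m+1.
This completes the induction.

a_t = -3^t + 3·7^t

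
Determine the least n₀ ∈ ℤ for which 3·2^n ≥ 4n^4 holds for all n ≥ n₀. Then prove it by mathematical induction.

At n = 16: 196608 < 262144, so the inequality fails and n₀ ≥ 17. We prove 3·2^n ≥ 4n^4 for all n ≥ 17.
When n = 17: 3·2^n = 393216 and 4n^4 = 334084, so 393216 ≥ 334084.
Inductive step: assume the claim holds for n = r, so 3·2^r ≥ 4r^4.
Then 3·2^(r + 1) = 2·(3·2^r) ≥ 2·(4r^4).
Also, for r ≥ 17 we have 2·(4r^4) ≥ 4(r+1)^4, since 2 ≥ (1 + 1/r)^4 for all r ≥ 17.
Combining, 3·2^(r + 1) ≥ 4(r+1)^4.
Hence, by induction on n, the claim holds for every n ≥ 17.
Hence the smallest such n₀ is 17.

n₀ = 17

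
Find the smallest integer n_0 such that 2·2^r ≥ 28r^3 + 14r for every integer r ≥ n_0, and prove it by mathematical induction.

At r = 15: 65536 < 94710, so the inequality fails and n_0 ≥ 16. We prove 2·2^r ≥ 28r^3 + 14r for all r ≥ 16.
For the base case r = 16: 2·2^r = 131072 and 28r^3 + 14r = 114912, so 131072 ≥ 114912.
For the inductive step, assume it holds for an arbitrary i ≥ 16, so 2·2^i ≥ 28i^3 + 14i.
Then 2·2^(i + 1) = 2·(2·2^i) ≥ 2·(28i^3 + 14i).
Also, for i ≥ 16 we have 2·(28i^3 + 14i) ≥ 28(i+1)^3 + 14(i+1), since 2·(28i^3 + 14i) − (28(i+1)^3 + 14(i+1)) = 28i^3 - 84i^2 - 70i - 42, which is nonnegative for all i ≥ 16.
Combining, 2·2^(i + 1) ≥ 28(i+1)^3 + 14(i+1).
By the principle of mathematical induction, the result holds for all r ≥ 16.
Hence the smallest such n_0 is 16.

n_0 = 16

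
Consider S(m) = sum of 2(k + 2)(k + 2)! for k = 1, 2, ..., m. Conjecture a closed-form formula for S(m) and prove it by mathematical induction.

S(m) = 2(m + 3)! - 12

We claim S(m) = 2(m + 3)! - 12 for all m ≥ 1.
When m = 1: S(1) = 36, and the closed form gives 36. They agree.
Suppose the result is true for m = k, so S(k) = 2(k + 3)! - 12.
Then S(k+1) = S(k) + (2(k + 3)(k + 3)!) = (2(k + 3)! - 12) + (2(k + 3)(k + 3)!).
Simplifying, S(k+1) = 2((k+1) + 3)! - 12,
which is the closed form with m = k+1.
By induction, the statement is established for all m ≥ 1.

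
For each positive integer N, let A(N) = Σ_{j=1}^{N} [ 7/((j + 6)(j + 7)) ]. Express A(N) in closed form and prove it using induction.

A(N) = N/(N + 7)

We claim A(N) = N/(N + 7) for all N ≥ 1.
For the base case N = 1: A(1) = 1/8, and the closed form gives 1/8. They agree.
Inductive step: assume the claim holds for N = j, so A(j) = j/(j + 7).
Then A(j+1) = A(j) + (7/((j + 7)(j + 8))) = (j/(j + 7)) + (7/((j + 7)(j + 8))).
Simplifying, A(j+1) = (j + 1)/(j + 8) = (j+1)/((j+1) + 7),
which is the closed form with N = j+1.
Hence, by induction on N, the claim holds for every N ≥ 1.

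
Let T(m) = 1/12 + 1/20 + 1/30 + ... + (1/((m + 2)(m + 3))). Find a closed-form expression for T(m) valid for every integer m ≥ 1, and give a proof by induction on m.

T(m) = m/(3(m + 3))

We claim T(m) = m/(3(m + 3)) for all m ≥ 1.
Base step (m = 1): T(1) = 1/12, and the closed form gives 1/12. They agree.
Inductive step: assume the claim holds for m = r, so T(r) = r/(3(r + 3)).
Then T(r+1) = T(r) + (1/((r + 3)(r + 4))) = (r/(3(r + 3))) + (1/((r + 3)(r + 4))).
Simplifying, T(r+1) = (r + 1)/(3(r + 4)) = (r+1)/(3((r+1) + 3)),
which is the closed form with m = r+1.
By induction, the statement is established for all m ≥ 1.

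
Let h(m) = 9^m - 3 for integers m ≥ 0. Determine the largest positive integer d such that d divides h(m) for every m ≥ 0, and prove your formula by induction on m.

Computing the first values: h(0) = -2 and h(1) = 6; gcd(-2, 6) = 2, so d ≤ 2.
We prove 2 | 9^m - 3 for all m ≥ 0 by induction on m.
When m = 0: h(0) = -2 = 2·(-1), so 2 | h(0).
For the inductive step, assume it holds for an arbitrary j ≥ 0, i.e. 2 | h(j). Then
h(j+1) = 9^(j+1) - 3 = 9·(9^j - 3) + 24 = 9·h(j) + 24. The first term is divisible by 2 by the inductive hypothesis, and 24 is divisible by 2. Hence 2 | h(j+1).
By the principle of mathematical induction, the result holds for all m ≥ 0.
Therefore the largest such d is 2.

d = 2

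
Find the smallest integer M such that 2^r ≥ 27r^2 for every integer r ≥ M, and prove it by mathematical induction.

At r = 11: 2048 < 3267, so the inequality fails and M ≥ 12. We prove 2^r ≥ 27r^2 for all r ≥ 12.
Base step (r = 12): 2^r = 4096 and 27r^2 = 3888, so 4096 ≥ 3888.
Inductive step: suppose the statement holds for some p ≥ 12, so 2^p ≥ 27p^2.
Then 2^(p + 1) = 2·(2^p) ≥ 2·(27p^2).
Also, for p ≥ 12 we have 2·(27p^2) ≥ 27(p+1)^2, since 2 ≥ (1 + 1/p)^2 for all p ≥ 12.
Combining, 2^(p + 1) ≥ 27(p+1)^2.
This completes the induction.
Hence the smallest such M is 12.

M = 12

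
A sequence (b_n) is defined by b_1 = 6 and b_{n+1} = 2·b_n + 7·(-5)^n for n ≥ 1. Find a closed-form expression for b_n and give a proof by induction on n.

Computing the first terms: b_1 = 6, b_2 = -23, b_3 = 129. This suggests b_n = -(-5)^n + 2^(n - 1).
Base case (n = 1): the formula gives 6 = 6 = b_1.
Inductive step: assume the claim holds for n = m, so b_m = -(-5)^m + 2^(m - 1).
Then b_{m+1} = 2·b_m + 7·(-5)^m = 2·(-(-5)^m + 2^(m - 1)) + 7·(-5)^m = -(-5)^(m + 1) + 2^m = -(-5)^(m+1) + 2^((m+1) - 1),
which is the claimed formula at n = m+1.
By induction, the statement is established for all n ≥ 1.

b_n = -(-5)^n + 2^(n - 1)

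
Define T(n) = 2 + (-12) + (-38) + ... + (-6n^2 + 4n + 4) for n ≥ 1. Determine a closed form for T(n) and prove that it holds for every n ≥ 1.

T(n) = -n(2n^2 + n - 5)

We claim T(n) = -n(2n^2 + n - 5) for all n ≥ 1.
Base step (n = 1): T(1) = 2, and the closed form gives 2. They agree.
Suppose the result is true for n = m, so T(m) = m(-2m^2 - m + 5).
Then T(m+1) = T(m) + (-6m^2 - 8m + 2) = (m(-2m^2 - m + 5)) + (-6m^2 - 8m + 2).
Simplifying, T(m+1) = -(m + 1)(2m^2 + 5m - 2) = -(m+1)(2(m+1)^2 + (m+1) - 5),
which is the closed form with n = m+1.
By induction, the statement is established for all n ≥ 1.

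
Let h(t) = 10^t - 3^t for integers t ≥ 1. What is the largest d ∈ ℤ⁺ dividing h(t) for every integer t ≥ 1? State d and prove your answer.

d = 7

Computing the first values: h(1) = 7 and h(2) = 91; gcd(7, 91) = 7, so d ≤ 7.
We prove 7 | 10^t - 3^t for all t ≥ 1 by induction on t.
Base step (t = 1): h(1) = 7 = 7·(1), so 7 | h(1).
Inductive step: assume the claim holds for t = k, i.e. 7 | h(k). Then
10^{k+1} − 3^{k+1} = 10·10^k − 3·3^k = 10·(10^k − 3^k) + (7)·3^k. The first term is divisible by 7 by the inductive hypothesis, and the second term (7)·3^k is divisible by 7 since 7 | 7. Hence 7 | h(k+1).
By the principle of mathematical induction, the result holds for all t ≥ 1.
Therefore the largest such d is 7.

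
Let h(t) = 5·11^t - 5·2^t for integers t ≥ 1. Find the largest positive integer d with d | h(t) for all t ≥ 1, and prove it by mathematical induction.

Computing the first values: h(1) = 45 and h(2) = 585; gcd(45, 585) = 45, so d ≤ 45.
We prove 45 | 5·11^t - 5·2^t for all t ≥ 1 by induction on t.
Base case (t = 1): h(1) = 45 = 45·(1), so 45 | h(1).
Suppose the result is true for t = i, i.e. 45 | h(i). Then
h(i+1) − 11·h(i) = (5·11^(i+1) - 5·2^(i+1)) − 11·(5·11^i - 5·2^i) = (-5)·2^i·(2 − 11) = (45)·2^i. Since 45 | h(i) by the inductive hypothesis, 45 | 11·h(i); and 45 | 45 since 45 = 45·1. Therefore 45 | h(i+1).
This completes the induction.
Therefore the largest such d is 45.

d = 45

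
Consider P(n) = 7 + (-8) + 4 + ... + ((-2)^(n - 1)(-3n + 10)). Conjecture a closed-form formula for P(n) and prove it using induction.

We claim P(n) = (-2)^n(n - 3) + 3 for all n ≥ 1.
For the base case n = 1: P(1) = 7, and the closed form gives 7. They agree.
Suppose the result is true for n = k, so P(k) = (-2)^k(k - 3) + 3.
Then P(k+1) = P(k) + ((-2)^k(-3k + 7)) = ((-2)^k(k - 3) + 3) + ((-2)^k(-3k + 7)).
Simplifying, P(k+1) = (-2)^(k + 1)k + (-2)^(k + 2) + 3 = (-2)^(k+1)((k+1) - 3) + 3,
which is the closed form with n = k+1.
Hence, by induction on n, the claim holds for every n ≥ 1.

P(n) = (-2)^n(n - 3) + 3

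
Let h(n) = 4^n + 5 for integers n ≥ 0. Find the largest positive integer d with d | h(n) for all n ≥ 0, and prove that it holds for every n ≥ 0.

d = 3

Computing the first values: h(0) = 6 and h(1) = 9; gcd(6, 9) = 3, so d ≤ 3.
We prove 3 | 4^n + 5 for all n ≥ 0 by induction on n.
Base case (n = 0): h(0) = 6 = 3·(2), so 3 | h(0).
For the inductive step, assume it holds for an arbitrary i ≥ 0, i.e. 3 | h(i). Then
h(i+1) = 4^(i+1) + 5 = 4·(4^i + 5) - 15 = 4·h(i) - 15. The first term is divisible by 3 by the inductive hypothesis, and -15 is divisible by 3. Hence 3 | h(i+1).
Hence, by induction on n, the claim holds for every n ≥ 0.
Therefore the largest such d is 3.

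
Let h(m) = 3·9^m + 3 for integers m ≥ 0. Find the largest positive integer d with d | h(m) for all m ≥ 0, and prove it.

d = 6

Computing the first values: h(0) = 6 and h(1) = 30; gcd(6, 30) = 6, so d ≤ 6.
We prove 6 | 3·9^m + 3 for all m ≥ 0 by induction on m.
Base step (m = 0): h(0) = 6 = 6·(1), so 6 | h(0).
For the inductive step, assume it holds for an arbitrary i ≥ 0, i.e. 6 | h(i). Then
h(i+1) = 3·9^(i+1) + 3 = 9·(3·9^i + 3) - 24 = 9·h(i) - 24. The first term is divisible by 6 by the inductive hypothesis, and -24 is divisible by 6. Hence 6 | h(i+1).
By induction, the statement is established for all m ≥ 0.
Therefore the largest such d is 6.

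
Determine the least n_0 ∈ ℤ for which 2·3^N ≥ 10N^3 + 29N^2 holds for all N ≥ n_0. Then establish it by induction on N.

At N = 7: 4374 < 4851, so the inequality fails and n_0 ≥ 8. We prove 2·3^N ≥ 10N^3 + 29N^2 for all N ≥ 8.
For the base case N = 8: 2·3^N = 13122 and 10N^3 + 29N^2 = 6976, so 13122 ≥ 6976.
Inductive step: assume the claim holds for N = j, so 2·3^j ≥ 10j^3 + 29j^2.
Then 2·3^(j + 1) = 3·(2·3^j) ≥ 3·(10j^3 + 29j^2).
Also, for j ≥ 8 we have 3·(10j^3 + 29j^2) ≥ 10(j+1)^3 + 29(j+1)^2, since 3·(10j^3 + 29j^2) − (10(j+1)^3 + 29(j+1)^2) = 20j^3 + 28j^2 - 88j - 39, which is nonnegative for all j ≥ 8.
Combining, 2·3^(j + 1) ≥ 10(j+1)^3 + 29(j+1)^2.
By the principle of mathematical induction, the result holds for all N ≥ 8.
Hence the smallest such n_0 is 8.

n_0 = 8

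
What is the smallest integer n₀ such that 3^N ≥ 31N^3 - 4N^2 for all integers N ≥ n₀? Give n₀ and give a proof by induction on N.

n₀ = 10

At N = 9: 19683 < 22275, so the inequality fails and n₀ ≥ 10. We prove 3^N ≥ 31N^3 - 4N^2 for all N ≥ 10.
Base step (N = 10): 3^N = 59049 and 31N^3 - 4N^2 = 30600, so 59049 ≥ 30600.
Inductive step: suppose the statement holds for some p ≥ 10, so 3^p ≥ 31p^3 - 4p^2.
Then 3^(p + 1) = 3·(3^p) ≥ 3·(31p^3 - 4p^2).
Also, for p ≥ 10 we have 3·(31p^3 - 4p^2) ≥ 31(p+1)^3 - 4(p+1)^2, since 3·(31p^3 - 4p^2) − (31(p+1)^3 - 4(p+1)^2) = 62p^3 - 101p^2 - 85p - 27, which is nonnegative for all p ≥ 10.
Combining, 3^(p + 1) ≥ 31(p+1)^3 - 4(p+1)^2.
This completes the induction.
Hence the smallest such n₀ is 10.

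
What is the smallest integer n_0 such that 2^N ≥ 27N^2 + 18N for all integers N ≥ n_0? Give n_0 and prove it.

n_0 = 13

At N = 12: 4096 < 4104, so the inequality fails and n_0 ≥ 13. We prove 2^N ≥ 27N^2 + 18N for all N ≥ 13.
For the base case N = 13: 2^N = 8192 and 27N^2 + 18N = 4797, so 8192 ≥ 4797.
Suppose the result is true for N = j, so 2^j ≥ 27j^2 + 18j.
Then 2^(j + 1) = 2·(2^j) ≥ 2·(27j^2 + 18j).
Also, for j ≥ 13 we have 2·(27j^2 + 18j) ≥ 27(j+1)^2 + 18(j+1), since 2·(27j^2 + 18j) − (27(j+1)^2 + 18(j+1)) = 27j^2 - 36j - 45, which is nonnegative for all j ≥ 13.
Combining, 2^(j + 1) ≥ 27(j+1)^2 + 18(j+1).
By induction, the statement is established for all N ≥ 13.
Hence the smallest such n_0 is 13.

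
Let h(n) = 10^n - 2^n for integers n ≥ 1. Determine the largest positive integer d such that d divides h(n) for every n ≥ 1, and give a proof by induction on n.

d = 8

Computing the first values: h(1) = 8 and h(2) = 96; gcd(8, 96) = 8, so d ≤ 8.
We prove 8 | 10^n - 2^n for all n ≥ 1 by induction on n.
For the base case n = 1: h(1) = 8 = 8·(1), so 8 | h(1).
Inductive step: assume the claim holds for n = m, i.e. 8 | h(m). Then
10^{m+1} − 2^{m+1} = 10·10^m − 2·2^m = 10·(10^m − 2^m) + (8)·2^m. The first term is divisible by 8 by the inductive hypothesis, and the second term (8)·2^m is divisible by 8 since 8 | 8. Hence 8 | h(m+1).
By the principle of mathematical induction, the result holds for all n ≥ 1.
Therefore the largest such d is 8.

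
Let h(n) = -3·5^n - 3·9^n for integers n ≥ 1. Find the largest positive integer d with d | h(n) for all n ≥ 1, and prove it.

Computing the first values: h(1) = -42 and h(2) = -318; gcd(-42, -318) = 6, so d ≤ 6.
We prove 6 | -3·5^n - 3·9^n for all n ≥ 1 by induction on n.
For the base case n = 1: h(1) = -42 = 6·(-7), so 6 | h(1).
Inductive step: assume the claim holds for n = m, i.e. 6 | h(m). Then
h(m+1) − 9·h(m) = (-3·5^(m+1) - 3·9^(m+1)) − 9·(-3·5^m - 3·9^m) = (-3)·5^m·(5 − 9) = (12)·5^m. Since 6 | h(m) by the inductive hypothesis, 6 | 9·h(m); and 6 | 12 since 12 = 6·2. Therefore 6 | h(m+1).
This completes the induction.
Therefore the largest such d is 6.

d = 6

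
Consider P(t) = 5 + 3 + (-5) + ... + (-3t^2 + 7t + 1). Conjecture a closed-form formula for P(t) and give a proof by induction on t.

P(t) = -t(t^2 - 2t - 4)

We claim P(t) = -t(t^2 - 2t - 4) for all t ≥ 1.
For the base case t = 1: P(1) = 5, and the closed form gives 5. They agree.
For the inductive step, assume it holds for an arbitrary p ≥ 1, so P(p) = p(-p^2 + 2p + 4).
Then P(p+1) = P(p) + (-3p^2 + p + 5) = (p(-p^2 + 2p + 4)) + (-3p^2 + p + 5).
Simplifying, P(p+1) = -(p + 1)(p^2 - 5) = -(p+1)((p+1)^2 - 2(p+1) - 4),
which is the closed form with t = p+1.
Hence, by induction on t, the claim holds for every t ≥ 1.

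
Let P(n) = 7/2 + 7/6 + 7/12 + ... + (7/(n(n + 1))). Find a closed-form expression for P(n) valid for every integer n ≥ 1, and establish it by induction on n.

We claim P(n) = 7n/(n + 1) for all n ≥ 1.
Base case (n = 1): P(1) = 7/2, and the closed form gives 7/2. They agree.
Inductive step: suppose the statement holds for some r ≥ 1, so P(r) = 7r/(r + 1).
Then P(r+1) = P(r) + (7/((r + 1)(r + 2))) = (7r/(r + 1)) + (7/((r + 1)(r + 2))).
Simplifying, P(r+1) = 7(r + 1)/(r + 2) = 7(r+1)/((r+1) + 1),
which is the closed form with n = r+1.
By induction, the statement is established for all n ≥ 1.

P(n) = 7n/(n + 1)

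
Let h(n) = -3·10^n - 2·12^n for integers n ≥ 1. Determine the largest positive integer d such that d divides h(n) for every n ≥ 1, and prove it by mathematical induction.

d = 6

Computing the first values: h(1) = -54 and h(2) = -588; gcd(-54, -588) = 6, so d ≤ 6.
We prove 6 | -3·10^n - 2·12^n for all n ≥ 1 by induction on n.
Base case (n = 1): h(1) = -54 = 6·(-9), so 6 | h(1).
Inductive step: assume the claim holds for n = i, i.e. 6 | h(i). Then
h(i+1) − 12·h(i) = (-3·10^(i+1) - 2·12^(i+1)) − 12·(-3·10^i - 2·12^i) = (-3)·10^i·(10 − 12) = (6)·10^i. Since 6 | h(i) by the inductive hypothesis, 6 | 12·h(i); and 6 | 6 since 6 = 6·1. Therefore 6 | h(i+1).
By induction, the statement is established for all n ≥ 1.
Therefore the largest such d is 6.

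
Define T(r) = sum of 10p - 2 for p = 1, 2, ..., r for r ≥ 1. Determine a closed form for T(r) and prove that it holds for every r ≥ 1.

T(r) = r(5r + 3)

We claim T(r) = r(5r + 3) for all r ≥ 1.
For the base case r = 1: T(1) = 8, and the closed form gives 8. They agree.
Suppose the result is true for r = p, so T(p) = p(5p + 3).
Then T(p+1) = T(p) + (10p + 8) = (p(5p + 3)) + (10p + 8).
Simplifying, T(p+1) = (p + 1)(5p + 8) = (p+1)(5(p+1) + 3),
which is the closed form with r = p+1.
Hence, by induction on r, the claim holds for every r ≥ 1.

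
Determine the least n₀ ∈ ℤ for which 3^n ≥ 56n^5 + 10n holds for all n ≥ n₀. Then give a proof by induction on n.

At n = 16: 43046721 < 58720416, so the inequality fails and n₀ ≥ 17. We prove 3^n ≥ 56n^5 + 10n for all n ≥ 17.
Base step (n = 17): 3^n = 129140163 and 56n^5 + 10n = 79512162, so 129140163 ≥ 79512162.
Inductive step: suppose the statement holds for some m ≥ 17, so 3^m ≥ 56m^5 + 10m.
Then 3^(m + 1) = 3·(3^m) ≥ 3·(56m^5 + 10m).
Also, for m ≥ 17 we have 3·(56m^5 + 10m) ≥ 56(m+1)^5 + 10(m+1), since 3·(56m^5 + 10m) − (56(m+1)^5 + 10(m+1)) = 112m^5 - 280m^4 - 560m^3 - 560m^2 - 260m - 66, which is nonnegative for all m ≥ 17.
Combining, 3^(m + 1) ≥ 56(m+1)^5 + 10(m+1).
By induction, the statement is established for all n ≥ 17.
Hence the smallest such n₀ is 17.

n₀ = 17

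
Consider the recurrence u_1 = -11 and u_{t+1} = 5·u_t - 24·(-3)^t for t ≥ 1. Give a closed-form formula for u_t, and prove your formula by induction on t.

u_t = -(-3)^(t + 1) - 2·5^(t - 1)

Computing the first terms: u_1 = -11, u_2 = 17, u_3 = -131. This suggests u_t = -(-3)^(t + 1) - 2·5^(t - 1).
For the base case t = 1: the formula gives -11 = -11 = u_1.
Suppose the result is true for t = i, so u_i = -(-3)^(i + 1) - 2·5^(i - 1).
Then u_{i+1} = 5·u_i - 24·(-3)^i = 5·(-(-3)^(i + 1) - 2·5^(i - 1)) - 24·(-3)^i = -(-3)^(i + 2) - 2·5^i = -(-3)^((i+1) + 1) - 2·5^((i+1) - 1),
which is the claimed formula at t = i+1.
By induction, the statement is established for all t ≥ 1.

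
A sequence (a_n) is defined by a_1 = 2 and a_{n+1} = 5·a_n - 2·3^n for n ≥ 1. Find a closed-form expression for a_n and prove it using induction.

Computing the first terms: a_1 = 2, a_2 = 4, a_3 = 2. This suggests a_n = 3^n - 5^(n - 1).
When n = 1: the formula gives 2 = 2 = a_1.
For the inductive step, assume it holds for an arbitrary r ≥ 1, so a_r = 3^r - 5^(r - 1).
Then a_{r+1} = 5·a_r - 2·3^r = 5·(3^r - 5^(r - 1)) - 2·3^r = 3^(r + 1) - 5^r = 3^(r+1) - 5^((r+1) - 1),
which is the claimed formula at n = r+1.
By the principle of mathematical induction, the result holds for all n ≥ 1.

a_n = 3^n - 5^(n - 1)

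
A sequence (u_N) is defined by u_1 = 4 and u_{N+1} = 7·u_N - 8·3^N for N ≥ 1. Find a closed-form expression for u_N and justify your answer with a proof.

u_N = 2·3^N - 2·7^(N - 1)

Computing the first terms: u_1 = 4, u_2 = 4, u_3 = -44. This suggests u_N = 2·3^N - 2·7^(N - 1).
Base case (N = 1): the formula gives 4 = 4 = u_1.
Inductive step: assume the claim holds for N = i, so u_i = 2·3^i - 2·7^(i - 1).
Then u_{i+1} = 7·u_i - 8·3^i = 7·(2·3^i - 2·7^(i - 1)) - 8·3^i = 2·3^(i + 1) - 2·7^i = 2·3^(i+1) - 2·7^((i+1) - 1),
which is the claimed formula at N = i+1.
This completes the induction.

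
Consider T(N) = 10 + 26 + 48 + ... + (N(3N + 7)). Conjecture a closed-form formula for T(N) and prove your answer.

T(N) = N(N + 1)(N + 4)

We claim T(N) = N(N + 1)(N + 4) for all N ≥ 1.
When N = 1: T(1) = 10, and the closed form gives 10. They agree.
For the inductive step, assume it holds for an arbitrary m ≥ 1, so T(m) = m(m^2 + 5m + 4).
Then T(m+1) = T(m) + ((m + 1)(3m + 10)) = (m(m^2 + 5m + 4)) + ((m + 1)(3m + 10)).
Simplifying, T(m+1) = (m + 1)(m + 2)(m + 5) = (m+1)((m+1) + 1)((m+1) + 4),
which is the closed form with N = m+1.
By induction, the statement is established for all N ≥ 1.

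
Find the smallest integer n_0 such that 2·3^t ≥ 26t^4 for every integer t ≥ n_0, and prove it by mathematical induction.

n_0 = 12

At t = 11: 354294 < 380666, so the inequality fails and n_0 ≥ 12. We prove 2·3^t ≥ 26t^4 for all t ≥ 12.
Base case (t = 12): 2·3^t = 1062882 and 26t^4 = 539136, so 1062882 ≥ 539136.
Inductive step: suppose the statement holds for some i ≥ 12, so 2·3^i ≥ 26i^4.
Then 2·3^(i + 1) = 3·(2·3^i) ≥ 3·(26i^4).
Also, for i ≥ 12 we have 3·(26i^4) ≥ 26(i+1)^4, since 3 ≥ (1 + 1/i)^4 for all i ≥ 12.
Combining, 2·3^(i + 1) ≥ 26(i+1)^4.
By induction, the statement is established for all t ≥ 12.
Hence the smallest such n_0 is 12.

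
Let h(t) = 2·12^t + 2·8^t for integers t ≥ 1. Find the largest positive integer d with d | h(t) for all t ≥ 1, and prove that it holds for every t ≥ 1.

d = 8

Computing the first values: h(1) = 40 and h(2) = 416; gcd(40, 416) = 8, so d ≤ 8.
We prove 8 | 2·12^t + 2·8^t for all t ≥ 1 by induction on t.
When t = 1: h(1) = 40 = 8·(5), so 8 | h(1).
Inductive step: assume the claim holds for t = k, i.e. 8 | h(k). Then
h(k+1) − 12·h(k) = (2·12^(k+1) + 2·8^(k+1)) − 12·(2·12^k + 2·8^k) = (2)·8^k·(8 − 12) = (-8)·8^k. Since 8 | h(k) by the inductive hypothesis, 8 | 12·h(k); and 8 | -8 since -8 = 8·-1. Therefore 8 | h(k+1).
By the principle of mathematical induction, the result holds for all t ≥ 1.
Therefore the largest such d is 8.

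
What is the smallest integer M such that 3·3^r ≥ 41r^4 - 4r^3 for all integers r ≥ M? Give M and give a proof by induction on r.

M = 12

At r = 11: 531441 < 594957, so the inequality fails and M ≥ 12. We prove 3·3^r ≥ 41r^4 - 4r^3 for all r ≥ 12.
For the base case r = 12: 3·3^r = 1594323 and 41r^4 - 4r^3 = 843264, so 1594323 ≥ 843264.
Suppose the result is true for r = i, so 3·3^i ≥ 41i^4 - 4i^3.
Then 3·3^(i + 1) = 3·(3·3^i) ≥ 3·(41i^4 - 4i^3).
Also, for i ≥ 12 we have 3·(41i^4 - 4i^3) ≥ 41(i+1)^4 - 4(i+1)^3, since 3·(41i^4 - 4i^3) − (41(i+1)^4 - 4(i+1)^3) = 82i^4 - 172i^3 - 234i^2 - 152i - 37, which is nonnegative for all i ≥ 12.
Combining, 3·3^(i + 1) ≥ 41(i+1)^4 - 4(i+1)^3.
By the principle of mathematical induction, the result holds for all r ≥ 12.
Hence the smallest such M is 12.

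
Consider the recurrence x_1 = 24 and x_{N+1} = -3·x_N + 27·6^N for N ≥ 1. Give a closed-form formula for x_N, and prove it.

Computing the first terms: x_1 = 24, x_2 = 90, x_3 = 702. This suggests x_N = -2(-3)^N + 3·6^N.
Base step (N = 1): the formula gives 24 = 24 = x_1.
For the inductive step, assume it holds for an arbitrary i ≥ 1, so x_i = -2(-3)^i + 3·6^i.
Then x_{i+1} = -3·x_i + 27·6^i = -3·(-2(-3)^i + 3·6^i) + 27·6^i = -2(-3)^(i + 1) + 3·6^(i + 1),
which is the claimed formula at N = i+1.
By the principle of mathematical induction, the result holds for all N ≥ 1.

x_N = -2(-3)^N + 3·6^N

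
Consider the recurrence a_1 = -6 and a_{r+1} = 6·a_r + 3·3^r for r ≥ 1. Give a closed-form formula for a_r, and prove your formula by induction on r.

a_r = -3^r - 3·6^(r - 1)

Computing the first terms: a_1 = -6, a_2 = -27, a_3 = -135. This suggests a_r = -3^r - 3·6^(r - 1).
Base step (r = 1): the formula gives -6 = -6 = a_1.
For the inductive step, assume it holds for an arbitrary j ≥ 1, so a_j = -3^j - 3·6^(j - 1).
Then a_{j+1} = 6·a_j + 3·3^j = 6·(-3^j - 3·6^(j - 1)) + 3·3^j = -3^(j + 1) - 3·6^j = -3^(j+1) - 3·6^((j+1) - 1),
which is the claimed formula at r = j+1.
By induction, the statement is established for all r ≥ 1.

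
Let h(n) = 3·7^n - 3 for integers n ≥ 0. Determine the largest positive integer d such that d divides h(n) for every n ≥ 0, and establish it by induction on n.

d = 18

Computing the first values: h(0) = 0 and h(1) = 18; gcd(0, 18) = 18, so d ≤ 18.
We prove 18 | 3·7^n - 3 for all n ≥ 0 by induction on n.
Base case (n = 0): h(0) = 0 = 18·(0), so 18 | h(0).
Inductive step: assume the claim holds for n = r, i.e. 18 | h(r). Then
h(r+1) = 3·7^(r+1) - 3 = 7·(3·7^r - 3) + 18 = 7·h(r) + 18. The first term is divisible by 18 by the inductive hypothesis, and 18 is divisible by 18. Hence 18 | h(r+1).
By induction, the statement is established for all n ≥ 0.
Therefore the largest such d is 18.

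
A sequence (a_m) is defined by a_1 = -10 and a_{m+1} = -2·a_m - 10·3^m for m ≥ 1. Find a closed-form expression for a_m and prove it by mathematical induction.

Computing the first terms: a_1 = -10, a_2 = -10, a_3 = -70. This suggests a_m = -(-2)^(m + 1) - 2·3^m.
Base case (m = 1): the formula gives -10 = -10 = a_1.
For the inductive step, assume it holds for an arbitrary j ≥ 1, so a_j = -(-2)^(j + 1) - 2·3^j.
Then a_{j+1} = -2·a_j - 10·3^j = -2·(-(-2)^(j + 1) - 2·3^j) - 10·3^j = -(-2)^(j + 2) - 2·3^(j + 1) = -(-2)^((j+1) + 1) - 2·3^(j+1),
which is the claimed formula at m = j+1.
By the principle of mathematical induction, the result holds for all m ≥ 1.

a_m = -(-2)^(m + 1) - 2·3^m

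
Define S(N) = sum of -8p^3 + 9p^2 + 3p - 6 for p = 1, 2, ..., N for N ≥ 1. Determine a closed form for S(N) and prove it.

S(N) = -N(2N^3 + N^2 - 4N + 3)

We claim S(N) = -N(2N^3 + N^2 - 4N + 3) for all N ≥ 1.
Base step (N = 1): S(1) = -2, and the closed form gives -2. They agree.
For the inductive step, assume it holds for an arbitrary p ≥ 1, so S(p) = p(-2p^3 - p^2 + 4p - 3).
Then S(p+1) = S(p) + (-8p^3 - 15p^2 - 3p - 2) = (p(-2p^3 - p^2 + 4p - 3)) + (-8p^3 - 15p^2 - 3p - 2).
Simplifying, S(p+1) = -(p + 1)(2p^3 + 7p^2 + 4p + 2) = -(p+1)(2(p+1)^3 + (p+1)^2 - 4(p+1) + 3),
which is the closed form with N = p+1.
This completes the induction.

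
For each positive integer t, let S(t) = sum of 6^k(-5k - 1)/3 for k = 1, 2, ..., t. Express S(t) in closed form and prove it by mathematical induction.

We claim S(t) = -2·6^t·t for all t ≥ 1.
Base case (t = 1): S(1) = -12, and the closed form gives -12. They agree.
Suppose the result is true for t = k, so S(k) = -2·6^k·k.
Then S(k+1) = S(k) + (6^k(-10k - 12)) = (-2·6^k·k) + (6^k(-10k - 12)).
Simplifying, S(k+1) = 12·6^k(-k - 1) = -2·6^(k+1)·(k+1),
which is the closed form with t = k+1.
Hence, by induction on t, the claim holds for every t ≥ 1.

S(t) = -2·6^t·t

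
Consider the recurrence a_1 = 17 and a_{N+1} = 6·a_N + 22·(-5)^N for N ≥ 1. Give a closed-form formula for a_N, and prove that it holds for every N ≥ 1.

a_N = -2(-5)^N + 7·6^(N - 1)

Computing the first terms: a_1 = 17, a_2 = -8, a_3 = 502. This suggests a_N = -2(-5)^N + 7·6^(N - 1).
Base case (N = 1): the formula gives 17 = 17 = a_1.
Inductive step: assume the claim holds for N = p, so a_p = -2(-5)^p + 7·6^(p - 1).
Then a_{p+1} = 6·a_p + 22·(-5)^p = 6·(-2(-5)^p + 7·6^(p - 1)) + 22·(-5)^p = -2(-5)^(p + 1) + 7·6^p = -2(-5)^(p+1) + 7·6^((p+1) - 1),
which is the claimed formula at N = p+1.
Hence, by induction on N, the claim holds for every N ≥ 1.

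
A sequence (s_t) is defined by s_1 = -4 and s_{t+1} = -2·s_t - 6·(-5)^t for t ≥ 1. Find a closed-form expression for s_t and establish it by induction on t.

Computing the first terms: s_1 = -4, s_2 = 38, s_3 = -226. This suggests s_t = -3(-2)^t + 2(-5)^t.
Base step (t = 1): the formula gives -4 = -4 = s_1.
For the inductive step, assume it holds for an arbitrary j ≥ 1, so s_j = -3(-2)^j + 2(-5)^j.
Then s_{j+1} = -2·s_j - 6·(-5)^j = -2·(-3(-2)^j + 2(-5)^j) - 6·(-5)^j = -3(-2)^(j + 1) + 2(-5)^(j + 1),
which is the claimed formula at t = j+1.
Hence, by induction on t, the claim holds for every t ≥ 1.

s_t = -3(-2)^t + 2(-5)^t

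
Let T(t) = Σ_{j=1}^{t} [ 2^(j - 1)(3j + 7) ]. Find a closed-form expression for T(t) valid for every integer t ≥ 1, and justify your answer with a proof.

T(t) = 2^t(3t + 4) - 4

We claim T(t) = 2^t(3t + 4) - 4 for all t ≥ 1.
For the base case t = 1: T(1) = 10, and the closed form gives 10. They agree.
Suppose the result is true for t = j, so T(j) = 2^j(3j + 4) - 4.
Then T(j+1) = T(j) + (2^j(3j + 10)) = (2^j(3j + 4) - 4) + (2^j(3j + 10)).
Simplifying, T(j+1) = 6·2^j·j + 14·2^j - 4 = 2^(j+1)(3(j+1) + 4) - 4,
which is the closed form with t = j+1.
By the principle of mathematical induction, the result holds for all t ≥ 1.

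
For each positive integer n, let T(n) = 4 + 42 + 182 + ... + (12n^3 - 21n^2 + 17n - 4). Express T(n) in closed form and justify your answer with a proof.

T(n) = n(3n^3 - n^2 + n + 1)

We claim T(n) = n(3n^3 - n^2 + n + 1) for all n ≥ 1.
For the base case n = 1: T(1) = 4, and the closed form gives 4. They agree.
For the inductive step, assume it holds for an arbitrary j ≥ 1, so T(j) = j(3j^3 - j^2 + j + 1).
Then T(j+1) = T(j) + (12j^3 + 15j^2 + 11j + 4) = (j(3j^3 - j^2 + j + 1)) + (12j^3 + 15j^2 + 11j + 4).
Simplifying, T(j+1) = (j + 1)(3j^3 + 8j^2 + 8j + 4) = (j+1)(3(j+1)^3 - (j+1)^2 + (j+1) + 1),
which is the closed form with n = j+1.
Hence, by induction on n, the claim holds for every n ≥ 1.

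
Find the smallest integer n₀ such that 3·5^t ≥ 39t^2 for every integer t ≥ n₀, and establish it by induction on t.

At t = 2: 75 < 156, so the inequality fails and n₀ ≥ 3. We prove 3·5^t ≥ 39t^2 for all t ≥ 3.
Base case (t = 3): 3·5^t = 375 and 39t^2 = 351, so 375 ≥ 351.
Inductive step: suppose the statement holds for some k ≥ 3, so 3·5^k ≥ 39k^2.
Then 3·5^(k + 1) = 5·(3·5^k) ≥ 5·(39k^2).
Also, for k ≥ 3 we have 5·(39k^2) ≥ 39(k+1)^2, since 5 ≥ (1 + 1/k)^2 for all k ≥ 3.
Combining, 3·5^(k + 1) ≥ 39(k+1)^2.
By the principle of mathematical induction, the result holds for all t ≥ 3.
Hence the smallest such n₀ is 3.

n₀ = 3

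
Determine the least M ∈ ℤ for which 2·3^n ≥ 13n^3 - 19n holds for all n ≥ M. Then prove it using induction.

M = 7

At n = 6: 1458 < 2694, so the inequality fails and M ≥ 7. We prove 2·3^n ≥ 13n^3 - 19n for all n ≥ 7.
Base step (n = 7): 2·3^n = 4374 and 13n^3 - 19n = 4326, so 4374 ≥ 4326.
For the inductive step, assume it holds for an arbitrary m ≥ 7, so 2·3^m ≥ 13m^3 - 19m.
Then 2·3^(m + 1) = 3·(2·3^m) ≥ 3·(13m^3 - 19m).
Also, for m ≥ 7 we have 3·(13m^3 - 19m) ≥ 13(m+1)^3 - 19(m+1), since 3·(13m^3 - 19m) − (13(m+1)^3 - 19(m+1)) = 26m^3 - 39m^2 - 77m + 6, which is nonnegative for all m ≥ 7.
Combining, 2·3^(m + 1) ≥ 13(m+1)^3 - 19(m+1).
By induction, the statement is established for all n ≥ 7.
Hence the smallest such M is 7.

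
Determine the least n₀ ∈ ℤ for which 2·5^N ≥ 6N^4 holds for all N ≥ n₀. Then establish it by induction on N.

At N = 4: 1250 < 1536, so the inequality fails and n₀ ≥ 5. We prove 2·5^N ≥ 6N^4 for all N ≥ 5.
For the base case N = 5: 2·5^N = 6250 and 6N^4 = 3750, so 6250 ≥ 3750.
Suppose the result is true for N = k, so 2·5^k ≥ 6k^4.
Then 2·5^(k + 1) = 5·(2·5^k) ≥ 5·(6k^4).
Also, for k ≥ 5 we have 5·(6k^4) ≥ 6(k+1)^4, since 5 ≥ (1 + 1/k)^4 for all k ≥ 5.
Combining, 2·5^(k + 1) ≥ 6(k+1)^4.
By the principle of mathematical induction, the result holds for all N ≥ 5.
Hence the smallest such n₀ is 5.

n₀ = 5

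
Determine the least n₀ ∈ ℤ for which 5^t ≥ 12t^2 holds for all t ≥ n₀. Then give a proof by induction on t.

n₀ = 3

At t = 2: 25 < 48, so the inequality fails and n₀ ≥ 3. We prove 5^t ≥ 12t^2 for all t ≥ 3.
Base step (t = 3): 5^t = 125 and 12t^2 = 108, so 125 ≥ 108.
Suppose the result is true for t = j, so 5^j ≥ 12j^2.
Then 5^(j + 1) = 5·(5^j) ≥ 5·(12j^2).
Also, for j ≥ 3 we have 5·(12j^2) ≥ 12(j+1)^2, since 5 ≥ (1 + 1/j)^2 for all j ≥ 3.
Combining, 5^(j + 1) ≥ 12(j+1)^2.
By the principle of mathematical induction, the result holds for all t ≥ 3.
Hence the smallest such n₀ is 3.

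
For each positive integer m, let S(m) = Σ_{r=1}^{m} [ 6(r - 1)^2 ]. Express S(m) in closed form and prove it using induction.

S(m) = m(m - 1)(2m - 1)

We claim S(m) = m(m - 1)(2m - 1) for all m ≥ 1.
For the base case m = 1: S(1) = 0, and the closed form gives 0. They agree.
For the inductive step, assume it holds for an arbitrary r ≥ 1, so S(r) = r(2r^2 - 3r + 1).
Then S(r+1) = S(r) + (6r^2) = (r(2r^2 - 3r + 1)) + (6r^2).
Simplifying, S(r+1) = r(r + 1)(2r + 1) = (r+1)((r+1) - 1)(2(r+1) - 1),
which is the closed form with m = r+1.
Hence, by induction on m, the claim holds for every m ≥ 1.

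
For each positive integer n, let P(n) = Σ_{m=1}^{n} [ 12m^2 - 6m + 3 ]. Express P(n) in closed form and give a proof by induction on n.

P(n) = n(4n^2 + 3n + 2)

We claim P(n) = n(4n^2 + 3n + 2) for all n ≥ 1.
For the base case n = 1: P(1) = 9, and the closed form gives 9. They agree.
For the inductive step, assume it holds for an arbitrary m ≥ 1, so P(m) = m(4m^2 + 3m + 2).
Then P(m+1) = P(m) + (12m^2 + 18m + 9) = (m(4m^2 + 3m + 2)) + (12m^2 + 18m + 9).
Simplifying, P(m+1) = (m + 1)(4m^2 + 11m + 9) = (m+1)(4(m+1)^2 + 3(m+1) + 2),
which is the closed form with n = m+1.
This completes the induction.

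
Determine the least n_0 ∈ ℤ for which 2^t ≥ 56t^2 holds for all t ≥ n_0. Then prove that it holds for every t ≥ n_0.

At t = 13: 8192 < 9464, so the inequality fails and n_0 ≥ 14. We prove 2^t ≥ 56t^2 for all t ≥ 14.
Base step (t = 14): 2^t = 16384 and 56t^2 = 10976, so 16384 ≥ 10976.
Inductive step: suppose the statement holds for some m ≥ 14, so 2^m ≥ 56m^2.
Then 2^(m + 1) = 2·(2^m) ≥ 2·(56m^2).
Also, for m ≥ 14 we have 2·(56m^2) ≥ 56(m+1)^2, since 2 ≥ (1 + 1/m)^2 for all m ≥ 14.
Combining, 2^(m + 1) ≥ 56(m+1)^2.
Hence, by induction on t, the claim holds for every t ≥ 14.
Hence the smallest such n_0 is 14.

n_0 = 14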